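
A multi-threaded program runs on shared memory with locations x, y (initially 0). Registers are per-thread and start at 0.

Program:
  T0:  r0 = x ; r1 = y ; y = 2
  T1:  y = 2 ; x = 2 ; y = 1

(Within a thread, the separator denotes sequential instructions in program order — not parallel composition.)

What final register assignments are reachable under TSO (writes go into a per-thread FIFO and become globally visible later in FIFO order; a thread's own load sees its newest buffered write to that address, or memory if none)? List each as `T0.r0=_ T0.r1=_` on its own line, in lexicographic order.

T0.r0=0 T0.r1=0
T0.r0=0 T0.r1=1
T0.r0=0 T0.r1=2
T0.r0=2 T0.r1=1
T0.r0=2 T0.r1=2

outcome vector order: (T0.r0,T0.r1)
|TSO outcomes| = 5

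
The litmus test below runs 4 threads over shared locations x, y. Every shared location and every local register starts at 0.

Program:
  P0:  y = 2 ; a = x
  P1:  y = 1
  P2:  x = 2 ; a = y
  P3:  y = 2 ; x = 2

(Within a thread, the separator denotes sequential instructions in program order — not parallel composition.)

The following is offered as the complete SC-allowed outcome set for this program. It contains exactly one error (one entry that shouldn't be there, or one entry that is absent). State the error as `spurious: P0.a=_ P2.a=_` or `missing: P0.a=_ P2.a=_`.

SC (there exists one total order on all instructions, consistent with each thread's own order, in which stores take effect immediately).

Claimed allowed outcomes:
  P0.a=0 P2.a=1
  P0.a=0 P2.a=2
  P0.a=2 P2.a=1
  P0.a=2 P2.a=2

outcome vector order: (P0.a,P2.a)
SC (5): 01; 02; 20; 21; 22
SC∖claimed = {20}

missing: P0.a=2 P2.a=0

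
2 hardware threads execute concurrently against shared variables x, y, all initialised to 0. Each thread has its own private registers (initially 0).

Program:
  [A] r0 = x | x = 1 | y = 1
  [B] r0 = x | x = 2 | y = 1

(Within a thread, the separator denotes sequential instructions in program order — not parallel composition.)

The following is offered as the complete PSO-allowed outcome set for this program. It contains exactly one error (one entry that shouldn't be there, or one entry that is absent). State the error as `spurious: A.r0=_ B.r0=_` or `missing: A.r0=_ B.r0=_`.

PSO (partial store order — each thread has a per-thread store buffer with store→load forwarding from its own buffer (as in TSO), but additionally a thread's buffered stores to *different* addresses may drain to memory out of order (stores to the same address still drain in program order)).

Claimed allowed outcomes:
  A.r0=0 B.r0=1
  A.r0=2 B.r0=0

missing: A.r0=0 B.r0=0

outcome vector order: (A.r0,B.r0)
PSO: 3 outcomes — {00; 01; 20}
PSO∖claimed = {00}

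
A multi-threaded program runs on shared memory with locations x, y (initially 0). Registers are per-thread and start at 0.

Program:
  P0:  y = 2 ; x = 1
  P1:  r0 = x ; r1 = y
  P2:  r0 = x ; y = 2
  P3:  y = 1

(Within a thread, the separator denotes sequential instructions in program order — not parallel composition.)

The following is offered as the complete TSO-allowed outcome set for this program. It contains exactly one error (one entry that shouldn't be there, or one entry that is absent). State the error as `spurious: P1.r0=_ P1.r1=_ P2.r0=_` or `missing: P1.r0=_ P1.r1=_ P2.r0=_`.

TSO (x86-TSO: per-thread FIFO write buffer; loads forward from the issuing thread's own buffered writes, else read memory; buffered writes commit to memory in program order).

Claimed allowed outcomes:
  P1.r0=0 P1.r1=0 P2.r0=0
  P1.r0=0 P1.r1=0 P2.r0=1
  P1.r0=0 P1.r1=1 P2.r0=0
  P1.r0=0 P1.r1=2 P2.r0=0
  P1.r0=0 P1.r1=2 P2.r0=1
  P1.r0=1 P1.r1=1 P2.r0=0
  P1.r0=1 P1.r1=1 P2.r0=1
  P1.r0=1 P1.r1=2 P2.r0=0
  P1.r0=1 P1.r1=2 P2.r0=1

outcome vector order: (P1.r0,P1.r1,P2.r0)
TSO (10): <0 0 0>, <0 0 1>, <0 1 0>, <0 1 1>, <0 2 0>, <0 2 1>, <1 1 0>, <1 1 1>, <1 2 0>, <1 2 1>
TSO∖claimed = {<0 1 1>}

missing: P1.r0=0 P1.r1=1 P2.r0=1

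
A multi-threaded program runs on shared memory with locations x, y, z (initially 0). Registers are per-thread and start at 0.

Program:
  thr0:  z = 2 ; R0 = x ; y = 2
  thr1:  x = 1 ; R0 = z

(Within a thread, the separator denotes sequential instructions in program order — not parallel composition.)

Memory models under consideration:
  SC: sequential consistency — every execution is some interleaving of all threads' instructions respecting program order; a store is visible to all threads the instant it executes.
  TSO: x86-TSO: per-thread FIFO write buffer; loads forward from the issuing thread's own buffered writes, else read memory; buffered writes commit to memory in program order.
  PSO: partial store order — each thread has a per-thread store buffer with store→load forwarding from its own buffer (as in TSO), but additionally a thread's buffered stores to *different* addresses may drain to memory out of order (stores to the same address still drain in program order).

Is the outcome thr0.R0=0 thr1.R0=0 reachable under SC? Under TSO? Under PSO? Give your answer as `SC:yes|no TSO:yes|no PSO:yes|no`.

outcome vector order: (thr0.R0,thr1.R0)
SC (3): 0/2, 1/0, 1/2
TSO (4): 0/0, 0/2, 1/0, 1/2
PSO (4): 0/0, 0/2, 1/0, 1/2
target 0/0 ∈ {TSO,PSO}

SC:no TSO:yes PSO:yes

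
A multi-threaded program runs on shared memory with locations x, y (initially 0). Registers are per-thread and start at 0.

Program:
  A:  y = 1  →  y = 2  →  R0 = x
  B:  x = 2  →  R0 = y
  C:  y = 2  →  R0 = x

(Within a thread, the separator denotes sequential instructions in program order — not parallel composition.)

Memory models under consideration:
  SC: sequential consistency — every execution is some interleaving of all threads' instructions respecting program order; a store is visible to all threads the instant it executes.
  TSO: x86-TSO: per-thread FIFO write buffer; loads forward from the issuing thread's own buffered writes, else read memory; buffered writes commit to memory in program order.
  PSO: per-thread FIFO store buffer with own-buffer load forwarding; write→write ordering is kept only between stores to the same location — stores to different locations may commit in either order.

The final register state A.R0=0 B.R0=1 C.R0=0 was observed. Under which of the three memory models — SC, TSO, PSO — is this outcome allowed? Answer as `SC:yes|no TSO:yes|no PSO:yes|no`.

outcome vector order: (A.R0,B.R0,C.R0)
[SC] allowed = {(0,2,0), (0,2,2), (2,0,2), (2,1,0), (2,1,2), (2,2,0), (2,2,2)}
[TSO] allowed = {(0,0,0), (0,0,2), (0,1,0), (0,1,2), (0,2,0), (0,2,2), (2,0,0), (2,0,2), (2,1,0), (2,1,2), (2,2,0), (2,2,2)}
[PSO] allowed = {(0,0,0), (0,0,2), (0,1,0), (0,1,2), (0,2,0), (0,2,2), (2,0,0), (2,0,2), (2,1,0), (2,1,2), (2,2,0), (2,2,2)}
target (0,1,0) ∈ {TSO,PSO}

SC:no TSO:yes PSO:yes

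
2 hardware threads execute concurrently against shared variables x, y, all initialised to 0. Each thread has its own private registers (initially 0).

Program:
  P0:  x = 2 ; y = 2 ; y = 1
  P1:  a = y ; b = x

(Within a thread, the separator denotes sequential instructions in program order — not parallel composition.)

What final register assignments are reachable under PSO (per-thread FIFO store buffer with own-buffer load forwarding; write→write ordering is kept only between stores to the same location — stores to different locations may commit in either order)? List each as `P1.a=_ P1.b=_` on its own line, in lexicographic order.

outcome vector order: (P1.a,P1.b)
|PSO outcomes| = 6

P1.a=0 P1.b=0
P1.a=0 P1.b=2
P1.a=1 P1.b=0
P1.a=1 P1.b=2
P1.a=2 P1.b=0
P1.a=2 P1.b=2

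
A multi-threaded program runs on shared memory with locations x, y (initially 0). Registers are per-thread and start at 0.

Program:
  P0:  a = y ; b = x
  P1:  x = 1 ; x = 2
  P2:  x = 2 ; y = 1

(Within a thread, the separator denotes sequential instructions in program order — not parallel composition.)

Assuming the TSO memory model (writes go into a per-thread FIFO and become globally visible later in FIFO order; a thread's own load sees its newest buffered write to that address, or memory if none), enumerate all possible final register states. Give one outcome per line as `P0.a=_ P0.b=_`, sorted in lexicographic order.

P0.a=0 P0.b=0
P0.a=0 P0.b=1
P0.a=0 P0.b=2
P0.a=1 P0.b=1
P0.a=1 P0.b=2

outcome vector order: (P0.a,P0.b)
|TSO outcomes| = 5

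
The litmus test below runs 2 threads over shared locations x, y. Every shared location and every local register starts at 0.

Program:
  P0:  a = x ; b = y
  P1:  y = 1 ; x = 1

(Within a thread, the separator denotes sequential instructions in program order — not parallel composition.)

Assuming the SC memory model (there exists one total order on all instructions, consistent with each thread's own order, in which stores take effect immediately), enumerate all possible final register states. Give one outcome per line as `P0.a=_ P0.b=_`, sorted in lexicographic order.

P0.a=0 P0.b=0
P0.a=0 P0.b=1
P0.a=1 P0.b=1

outcome vector order: (P0.a,P0.b)
|SC outcomes| = 3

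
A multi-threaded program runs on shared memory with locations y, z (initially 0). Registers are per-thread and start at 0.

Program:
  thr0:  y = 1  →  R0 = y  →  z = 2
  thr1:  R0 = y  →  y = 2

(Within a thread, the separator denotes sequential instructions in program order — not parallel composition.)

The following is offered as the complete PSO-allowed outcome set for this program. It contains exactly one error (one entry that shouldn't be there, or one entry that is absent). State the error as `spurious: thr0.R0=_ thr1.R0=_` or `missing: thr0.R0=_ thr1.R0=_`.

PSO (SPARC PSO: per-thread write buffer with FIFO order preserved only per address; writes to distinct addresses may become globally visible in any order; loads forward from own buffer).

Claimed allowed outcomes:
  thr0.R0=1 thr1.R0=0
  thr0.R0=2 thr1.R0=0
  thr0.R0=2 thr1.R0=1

missing: thr0.R0=1 thr1.R0=1

outcome vector order: (thr0.R0,thr1.R0)
PSO (4): 10 11 20 21
PSO∖claimed = {11}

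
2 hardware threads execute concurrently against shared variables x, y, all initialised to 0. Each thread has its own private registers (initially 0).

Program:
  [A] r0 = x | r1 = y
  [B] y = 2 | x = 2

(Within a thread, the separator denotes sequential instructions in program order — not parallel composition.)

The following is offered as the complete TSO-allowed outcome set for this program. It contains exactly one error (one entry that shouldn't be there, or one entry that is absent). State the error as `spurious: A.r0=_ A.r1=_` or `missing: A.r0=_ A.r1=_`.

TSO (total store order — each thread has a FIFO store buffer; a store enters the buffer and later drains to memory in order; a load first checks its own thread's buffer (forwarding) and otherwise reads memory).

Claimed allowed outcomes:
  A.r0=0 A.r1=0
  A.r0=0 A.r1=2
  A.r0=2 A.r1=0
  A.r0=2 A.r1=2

outcome vector order: (A.r0,A.r1)
[TSO] allowed = {<0 0> <0 2> <2 2>}
claimed∖TSO = {<2 0>}

spurious: A.r0=2 A.r1=0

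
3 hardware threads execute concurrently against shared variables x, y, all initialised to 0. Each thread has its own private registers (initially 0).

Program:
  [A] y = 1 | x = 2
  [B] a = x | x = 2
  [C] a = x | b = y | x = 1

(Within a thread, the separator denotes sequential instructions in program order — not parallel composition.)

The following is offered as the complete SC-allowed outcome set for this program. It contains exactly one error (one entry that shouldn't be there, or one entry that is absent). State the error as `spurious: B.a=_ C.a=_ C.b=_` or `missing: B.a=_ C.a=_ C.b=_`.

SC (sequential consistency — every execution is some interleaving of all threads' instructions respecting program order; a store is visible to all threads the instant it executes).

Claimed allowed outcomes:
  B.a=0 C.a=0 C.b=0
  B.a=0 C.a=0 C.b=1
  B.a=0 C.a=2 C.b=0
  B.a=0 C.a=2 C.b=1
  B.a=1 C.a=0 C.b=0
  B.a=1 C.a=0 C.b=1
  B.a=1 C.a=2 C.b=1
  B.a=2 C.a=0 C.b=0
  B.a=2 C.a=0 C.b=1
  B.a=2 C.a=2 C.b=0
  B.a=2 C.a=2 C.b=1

spurious: B.a=2 C.a=2 C.b=0

outcome vector order: (B.a,C.a,C.b)
SC: 10 outcomes — {0/0/0, 0/0/1, 0/2/0, 0/2/1, 1/0/0, 1/0/1, 1/2/1, 2/0/0, 2/0/1, 2/2/1}
claimed∖SC = {2/2/0}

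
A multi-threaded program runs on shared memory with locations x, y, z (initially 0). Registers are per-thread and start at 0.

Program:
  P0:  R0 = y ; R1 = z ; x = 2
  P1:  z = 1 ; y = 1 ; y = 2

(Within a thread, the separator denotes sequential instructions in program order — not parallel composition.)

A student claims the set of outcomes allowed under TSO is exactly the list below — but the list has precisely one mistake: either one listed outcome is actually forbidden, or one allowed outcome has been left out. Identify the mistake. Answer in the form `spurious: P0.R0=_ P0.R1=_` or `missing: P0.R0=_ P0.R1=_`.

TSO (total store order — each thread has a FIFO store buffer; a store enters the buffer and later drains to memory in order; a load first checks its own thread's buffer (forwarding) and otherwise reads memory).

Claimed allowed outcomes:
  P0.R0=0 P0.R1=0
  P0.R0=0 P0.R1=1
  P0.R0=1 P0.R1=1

missing: P0.R0=2 P0.R1=1

outcome vector order: (P0.R0,P0.R1)
under TSO → 0/0 0/1 1/1 2/1
TSO∖claimed = {2/1}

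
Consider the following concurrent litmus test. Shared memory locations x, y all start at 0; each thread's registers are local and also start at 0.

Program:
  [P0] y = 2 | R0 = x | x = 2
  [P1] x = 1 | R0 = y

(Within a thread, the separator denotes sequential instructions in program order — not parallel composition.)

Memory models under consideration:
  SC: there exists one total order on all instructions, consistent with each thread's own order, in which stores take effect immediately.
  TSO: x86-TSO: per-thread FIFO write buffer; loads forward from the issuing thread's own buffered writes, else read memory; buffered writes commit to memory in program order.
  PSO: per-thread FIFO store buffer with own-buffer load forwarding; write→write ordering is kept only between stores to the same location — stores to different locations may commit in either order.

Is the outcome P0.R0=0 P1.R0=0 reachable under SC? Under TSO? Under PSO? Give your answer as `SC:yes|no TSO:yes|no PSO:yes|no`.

outcome vector order: (P0.R0,P1.R0)
under SC → (0,2); (1,0); (1,2)
under TSO → (0,0); (0,2); (1,0); (1,2)
under PSO → (0,0); (0,2); (1,0); (1,2)
target (0,0) ∈ {TSO,PSO}

SC:no TSO:yes PSO:yes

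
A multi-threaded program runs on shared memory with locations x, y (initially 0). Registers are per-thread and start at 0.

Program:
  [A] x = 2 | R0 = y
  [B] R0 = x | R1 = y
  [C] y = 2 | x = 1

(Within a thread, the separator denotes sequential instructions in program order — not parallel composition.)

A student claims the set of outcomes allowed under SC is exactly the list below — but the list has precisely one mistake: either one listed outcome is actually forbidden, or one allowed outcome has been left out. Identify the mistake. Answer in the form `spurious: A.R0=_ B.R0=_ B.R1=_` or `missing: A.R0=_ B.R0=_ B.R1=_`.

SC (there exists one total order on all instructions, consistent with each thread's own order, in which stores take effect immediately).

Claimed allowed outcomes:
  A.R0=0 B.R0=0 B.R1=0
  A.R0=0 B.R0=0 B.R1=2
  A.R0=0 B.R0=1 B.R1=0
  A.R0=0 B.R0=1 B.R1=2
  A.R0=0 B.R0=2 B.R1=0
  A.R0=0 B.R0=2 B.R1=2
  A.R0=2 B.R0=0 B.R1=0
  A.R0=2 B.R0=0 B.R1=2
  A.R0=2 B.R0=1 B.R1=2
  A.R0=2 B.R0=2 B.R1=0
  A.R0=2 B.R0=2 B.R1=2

outcome vector order: (A.R0,B.R0,B.R1)
[SC] allowed = {000, 002, 012, 020, 022, 200, 202, 212, 220, 222}
claimed∖SC = {010}

spurious: A.R0=0 B.R0=1 B.R1=0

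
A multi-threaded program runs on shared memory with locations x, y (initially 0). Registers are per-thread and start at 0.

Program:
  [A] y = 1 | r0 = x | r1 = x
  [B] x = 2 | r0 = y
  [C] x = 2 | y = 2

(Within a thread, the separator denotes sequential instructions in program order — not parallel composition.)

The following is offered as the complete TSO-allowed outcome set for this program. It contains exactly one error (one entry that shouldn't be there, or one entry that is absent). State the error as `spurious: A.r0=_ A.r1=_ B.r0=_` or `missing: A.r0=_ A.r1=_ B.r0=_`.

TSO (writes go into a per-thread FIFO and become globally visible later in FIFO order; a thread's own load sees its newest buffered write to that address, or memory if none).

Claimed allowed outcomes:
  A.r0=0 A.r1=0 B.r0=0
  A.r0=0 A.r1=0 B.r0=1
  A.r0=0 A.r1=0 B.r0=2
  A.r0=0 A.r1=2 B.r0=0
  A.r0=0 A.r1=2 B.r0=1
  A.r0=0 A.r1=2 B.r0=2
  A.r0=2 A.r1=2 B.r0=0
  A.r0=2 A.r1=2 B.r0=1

outcome vector order: (A.r0,A.r1,B.r0)
TSO (9): 0/0/0 0/0/1 0/0/2 0/2/0 0/2/1 0/2/2 2/2/0 2/2/1 2/2/2
TSO∖claimed = {2/2/2}

missing: A.r0=2 A.r1=2 B.r0=2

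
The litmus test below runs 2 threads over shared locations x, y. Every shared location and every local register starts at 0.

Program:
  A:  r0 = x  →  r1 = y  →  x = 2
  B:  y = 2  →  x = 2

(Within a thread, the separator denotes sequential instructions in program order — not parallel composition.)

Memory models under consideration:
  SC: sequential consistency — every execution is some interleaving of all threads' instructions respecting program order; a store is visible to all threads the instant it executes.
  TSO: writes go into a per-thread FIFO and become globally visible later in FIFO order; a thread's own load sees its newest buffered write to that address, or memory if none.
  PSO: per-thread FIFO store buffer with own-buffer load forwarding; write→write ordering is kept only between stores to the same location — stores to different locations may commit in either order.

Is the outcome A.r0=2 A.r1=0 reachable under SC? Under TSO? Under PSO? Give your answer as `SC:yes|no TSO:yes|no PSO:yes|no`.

SC:no TSO:no PSO:yes

outcome vector order: (A.r0,A.r1)
SC (3): 00 02 22
TSO (3): 00 02 22
PSO (4): 00 02 20 22
target 20 ∈ {PSO}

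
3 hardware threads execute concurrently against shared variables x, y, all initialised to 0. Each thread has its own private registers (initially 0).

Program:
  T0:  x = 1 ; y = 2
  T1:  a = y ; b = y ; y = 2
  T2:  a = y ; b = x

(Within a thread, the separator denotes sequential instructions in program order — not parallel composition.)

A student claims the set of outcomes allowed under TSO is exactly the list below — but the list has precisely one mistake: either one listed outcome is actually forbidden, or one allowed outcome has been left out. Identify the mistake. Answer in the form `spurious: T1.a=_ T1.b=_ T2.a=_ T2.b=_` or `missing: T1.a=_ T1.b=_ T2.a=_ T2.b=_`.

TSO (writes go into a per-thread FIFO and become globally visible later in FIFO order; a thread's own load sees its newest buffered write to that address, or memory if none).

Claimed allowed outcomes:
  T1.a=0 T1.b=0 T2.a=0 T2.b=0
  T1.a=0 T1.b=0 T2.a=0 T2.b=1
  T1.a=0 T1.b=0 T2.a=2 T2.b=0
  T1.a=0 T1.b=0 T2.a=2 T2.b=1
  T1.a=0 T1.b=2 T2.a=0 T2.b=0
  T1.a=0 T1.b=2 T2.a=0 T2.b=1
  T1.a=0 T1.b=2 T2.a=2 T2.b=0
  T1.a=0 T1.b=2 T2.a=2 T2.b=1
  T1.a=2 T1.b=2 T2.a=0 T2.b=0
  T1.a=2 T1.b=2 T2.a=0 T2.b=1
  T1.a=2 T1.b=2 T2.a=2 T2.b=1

outcome vector order: (T1.a,T1.b,T2.a,T2.b)
[TSO] allowed = {0/0/0/0; 0/0/0/1; 0/0/2/0; 0/0/2/1; 0/2/0/0; 0/2/0/1; 0/2/2/1; 2/2/0/0; 2/2/0/1; 2/2/2/1}
claimed∖TSO = {0/2/2/0}

spurious: T1.a=0 T1.b=2 T2.a=2 T2.b=0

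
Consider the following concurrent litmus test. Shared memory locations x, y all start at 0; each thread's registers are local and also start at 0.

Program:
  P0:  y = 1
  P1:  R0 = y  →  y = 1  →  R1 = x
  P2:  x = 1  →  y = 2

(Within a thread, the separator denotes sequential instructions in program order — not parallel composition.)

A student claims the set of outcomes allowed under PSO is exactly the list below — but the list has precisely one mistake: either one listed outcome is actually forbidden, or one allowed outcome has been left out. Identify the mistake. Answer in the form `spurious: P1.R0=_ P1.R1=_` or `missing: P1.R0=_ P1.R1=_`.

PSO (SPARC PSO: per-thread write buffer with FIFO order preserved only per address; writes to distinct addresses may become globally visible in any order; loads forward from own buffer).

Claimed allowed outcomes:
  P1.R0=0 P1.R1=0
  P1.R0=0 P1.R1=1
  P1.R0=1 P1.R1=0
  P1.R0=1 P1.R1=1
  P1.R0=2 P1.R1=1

outcome vector order: (P1.R0,P1.R1)
[PSO] allowed = {0/0 0/1 1/0 1/1 2/0 2/1}
PSO∖claimed = {2/0}

missing: P1.R0=2 P1.R1=0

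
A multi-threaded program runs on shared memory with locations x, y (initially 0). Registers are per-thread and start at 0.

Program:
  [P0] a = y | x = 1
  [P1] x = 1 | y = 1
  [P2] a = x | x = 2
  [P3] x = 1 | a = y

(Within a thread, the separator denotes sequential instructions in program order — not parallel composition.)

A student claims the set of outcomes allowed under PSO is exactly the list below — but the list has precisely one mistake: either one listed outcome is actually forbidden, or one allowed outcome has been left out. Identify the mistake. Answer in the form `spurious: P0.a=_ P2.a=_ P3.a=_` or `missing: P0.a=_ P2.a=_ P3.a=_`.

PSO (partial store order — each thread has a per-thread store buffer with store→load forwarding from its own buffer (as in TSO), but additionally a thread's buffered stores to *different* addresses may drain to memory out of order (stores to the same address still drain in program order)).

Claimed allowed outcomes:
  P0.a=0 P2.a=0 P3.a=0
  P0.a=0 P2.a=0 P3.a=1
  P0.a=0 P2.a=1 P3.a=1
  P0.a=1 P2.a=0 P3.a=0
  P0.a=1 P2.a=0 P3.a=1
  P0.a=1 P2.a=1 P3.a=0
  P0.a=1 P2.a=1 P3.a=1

missing: P0.a=0 P2.a=1 P3.a=0

outcome vector order: (P0.a,P2.a,P3.a)
under PSO → (0,0,0), (0,0,1), (0,1,0), (0,1,1), (1,0,0), (1,0,1), (1,1,0), (1,1,1)
PSO∖claimed = {(0,1,0)}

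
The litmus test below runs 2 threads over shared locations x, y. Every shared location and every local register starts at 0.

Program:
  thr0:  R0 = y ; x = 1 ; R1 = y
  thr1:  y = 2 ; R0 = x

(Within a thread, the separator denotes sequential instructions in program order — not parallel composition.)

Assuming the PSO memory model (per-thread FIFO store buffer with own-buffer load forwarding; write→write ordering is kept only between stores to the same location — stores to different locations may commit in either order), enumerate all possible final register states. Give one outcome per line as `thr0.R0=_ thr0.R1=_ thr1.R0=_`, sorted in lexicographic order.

outcome vector order: (thr0.R0,thr0.R1,thr1.R0)
|PSO outcomes| = 6

thr0.R0=0 thr0.R1=0 thr1.R0=0
thr0.R0=0 thr0.R1=0 thr1.R0=1
thr0.R0=0 thr0.R1=2 thr1.R0=0
thr0.R0=0 thr0.R1=2 thr1.R0=1
thr0.R0=2 thr0.R1=2 thr1.R0=0
thr0.R0=2 thr0.R1=2 thr1.R0=1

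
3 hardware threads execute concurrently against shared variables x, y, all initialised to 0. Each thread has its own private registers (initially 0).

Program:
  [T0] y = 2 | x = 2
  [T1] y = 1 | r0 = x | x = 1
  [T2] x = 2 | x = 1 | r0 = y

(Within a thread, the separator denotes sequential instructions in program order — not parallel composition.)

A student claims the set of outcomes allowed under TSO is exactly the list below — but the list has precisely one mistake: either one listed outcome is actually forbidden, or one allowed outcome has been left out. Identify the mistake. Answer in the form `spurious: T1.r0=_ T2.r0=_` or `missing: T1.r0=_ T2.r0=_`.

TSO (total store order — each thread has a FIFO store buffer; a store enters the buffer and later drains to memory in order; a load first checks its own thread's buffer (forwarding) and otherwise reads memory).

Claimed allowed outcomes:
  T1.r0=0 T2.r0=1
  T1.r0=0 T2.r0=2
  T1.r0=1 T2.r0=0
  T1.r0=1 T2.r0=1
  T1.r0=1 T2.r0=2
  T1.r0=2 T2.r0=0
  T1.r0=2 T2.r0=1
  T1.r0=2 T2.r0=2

outcome vector order: (T1.r0,T2.r0)
TSO: 9 outcomes — {0/0, 0/1, 0/2, 1/0, 1/1, 1/2, 2/0, 2/1, 2/2}
TSO∖claimed = {0/0}

missing: T1.r0=0 T2.r0=0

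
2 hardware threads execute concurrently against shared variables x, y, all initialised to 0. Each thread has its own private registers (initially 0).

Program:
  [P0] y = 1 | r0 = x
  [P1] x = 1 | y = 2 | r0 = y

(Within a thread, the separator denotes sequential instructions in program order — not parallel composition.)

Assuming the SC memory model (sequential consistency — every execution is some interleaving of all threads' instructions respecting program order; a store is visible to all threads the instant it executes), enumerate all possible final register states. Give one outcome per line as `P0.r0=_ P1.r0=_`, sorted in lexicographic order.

P0.r0=0 P1.r0=2
P0.r0=1 P1.r0=1
P0.r0=1 P1.r0=2

outcome vector order: (P0.r0,P1.r0)
|SC outcomes| = 3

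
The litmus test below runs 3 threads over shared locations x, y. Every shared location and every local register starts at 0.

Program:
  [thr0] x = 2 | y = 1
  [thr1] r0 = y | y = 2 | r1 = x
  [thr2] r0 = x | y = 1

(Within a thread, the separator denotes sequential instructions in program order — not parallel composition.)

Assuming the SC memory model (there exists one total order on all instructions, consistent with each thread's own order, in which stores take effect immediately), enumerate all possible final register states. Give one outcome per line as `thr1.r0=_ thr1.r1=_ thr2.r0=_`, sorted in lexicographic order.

thr1.r0=0 thr1.r1=0 thr2.r0=0
thr1.r0=0 thr1.r1=0 thr2.r0=2
thr1.r0=0 thr1.r1=2 thr2.r0=0
thr1.r0=0 thr1.r1=2 thr2.r0=2
thr1.r0=1 thr1.r1=0 thr2.r0=0
thr1.r0=1 thr1.r1=2 thr2.r0=0
thr1.r0=1 thr1.r1=2 thr2.r0=2

outcome vector order: (thr1.r0,thr1.r1,thr2.r0)
|SC outcomes| = 7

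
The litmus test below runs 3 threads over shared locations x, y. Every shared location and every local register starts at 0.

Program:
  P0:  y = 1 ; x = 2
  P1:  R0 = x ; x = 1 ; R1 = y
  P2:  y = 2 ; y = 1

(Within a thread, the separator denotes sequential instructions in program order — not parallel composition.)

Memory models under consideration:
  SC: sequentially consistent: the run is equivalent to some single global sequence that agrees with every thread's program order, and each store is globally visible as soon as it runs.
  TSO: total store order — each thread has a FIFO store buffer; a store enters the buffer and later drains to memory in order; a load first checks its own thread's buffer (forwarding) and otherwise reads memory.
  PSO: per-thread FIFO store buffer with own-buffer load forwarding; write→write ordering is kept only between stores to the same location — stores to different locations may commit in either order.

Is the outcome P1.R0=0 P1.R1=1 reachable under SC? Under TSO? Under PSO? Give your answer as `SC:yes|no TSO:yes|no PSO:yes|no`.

outcome vector order: (P1.R0,P1.R1)
SC: 5 outcomes — {0/0, 0/1, 0/2, 2/1, 2/2}
TSO: 5 outcomes — {0/0, 0/1, 0/2, 2/1, 2/2}
PSO: 6 outcomes — {0/0, 0/1, 0/2, 2/0, 2/1, 2/2}
target 0/1 ∈ {SC,TSO,PSO}

SC:yes TSO:yes PSO:yes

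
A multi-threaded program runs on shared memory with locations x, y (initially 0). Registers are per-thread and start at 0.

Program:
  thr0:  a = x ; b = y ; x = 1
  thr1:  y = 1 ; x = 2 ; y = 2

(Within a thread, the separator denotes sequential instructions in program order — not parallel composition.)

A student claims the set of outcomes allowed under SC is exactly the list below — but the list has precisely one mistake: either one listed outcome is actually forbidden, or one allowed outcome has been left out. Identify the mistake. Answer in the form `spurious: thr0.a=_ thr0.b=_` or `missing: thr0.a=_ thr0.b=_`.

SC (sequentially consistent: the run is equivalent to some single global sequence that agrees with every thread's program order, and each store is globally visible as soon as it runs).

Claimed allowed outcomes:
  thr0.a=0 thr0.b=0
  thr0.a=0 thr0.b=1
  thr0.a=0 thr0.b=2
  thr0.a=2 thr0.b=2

outcome vector order: (thr0.a,thr0.b)
SC (5): <0 0>, <0 1>, <0 2>, <2 1>, <2 2>
SC∖claimed = {<2 1>}

missing: thr0.a=2 thr0.b=1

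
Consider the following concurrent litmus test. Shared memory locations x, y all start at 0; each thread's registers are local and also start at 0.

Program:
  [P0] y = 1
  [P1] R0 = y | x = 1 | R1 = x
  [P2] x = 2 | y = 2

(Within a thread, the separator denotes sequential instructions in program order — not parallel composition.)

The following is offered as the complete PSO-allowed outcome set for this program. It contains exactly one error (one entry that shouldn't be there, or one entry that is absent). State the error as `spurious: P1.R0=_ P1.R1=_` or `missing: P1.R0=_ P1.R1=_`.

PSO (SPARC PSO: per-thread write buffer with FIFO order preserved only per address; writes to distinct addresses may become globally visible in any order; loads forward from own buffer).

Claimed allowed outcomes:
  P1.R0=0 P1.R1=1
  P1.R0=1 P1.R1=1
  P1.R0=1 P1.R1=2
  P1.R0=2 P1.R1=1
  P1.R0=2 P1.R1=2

outcome vector order: (P1.R0,P1.R1)
PSO: 6 outcomes — {0/1, 0/2, 1/1, 1/2, 2/1, 2/2}
PSO∖claimed = {0/2}

missing: P1.R0=0 P1.R1=2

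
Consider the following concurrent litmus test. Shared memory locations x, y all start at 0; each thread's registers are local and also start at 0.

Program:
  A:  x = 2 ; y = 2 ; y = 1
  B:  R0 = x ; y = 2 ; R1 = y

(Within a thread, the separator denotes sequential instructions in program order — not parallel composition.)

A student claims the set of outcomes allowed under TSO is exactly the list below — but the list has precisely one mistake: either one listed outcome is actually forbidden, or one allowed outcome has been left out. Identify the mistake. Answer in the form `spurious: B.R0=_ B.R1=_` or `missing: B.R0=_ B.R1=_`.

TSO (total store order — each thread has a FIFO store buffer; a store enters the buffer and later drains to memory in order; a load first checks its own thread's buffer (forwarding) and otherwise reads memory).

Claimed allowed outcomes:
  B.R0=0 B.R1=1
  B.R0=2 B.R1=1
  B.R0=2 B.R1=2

missing: B.R0=0 B.R1=2

outcome vector order: (B.R0,B.R1)
TSO (4): 01, 02, 21, 22
TSO∖claimed = {02}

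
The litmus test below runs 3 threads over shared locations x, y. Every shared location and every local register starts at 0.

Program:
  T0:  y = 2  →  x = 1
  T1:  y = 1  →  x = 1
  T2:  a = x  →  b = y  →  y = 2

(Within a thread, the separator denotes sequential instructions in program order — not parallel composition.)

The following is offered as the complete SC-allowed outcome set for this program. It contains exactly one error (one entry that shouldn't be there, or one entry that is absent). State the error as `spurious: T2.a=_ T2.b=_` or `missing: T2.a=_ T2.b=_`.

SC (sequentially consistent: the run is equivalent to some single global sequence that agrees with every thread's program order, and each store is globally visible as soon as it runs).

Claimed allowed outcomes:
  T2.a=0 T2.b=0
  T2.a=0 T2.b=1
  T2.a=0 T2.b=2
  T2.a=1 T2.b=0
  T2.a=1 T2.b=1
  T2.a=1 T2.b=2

spurious: T2.a=1 T2.b=0

outcome vector order: (T2.a,T2.b)
under SC → <0 0>; <0 1>; <0 2>; <1 1>; <1 2>
claimed∖SC = {<1 0>}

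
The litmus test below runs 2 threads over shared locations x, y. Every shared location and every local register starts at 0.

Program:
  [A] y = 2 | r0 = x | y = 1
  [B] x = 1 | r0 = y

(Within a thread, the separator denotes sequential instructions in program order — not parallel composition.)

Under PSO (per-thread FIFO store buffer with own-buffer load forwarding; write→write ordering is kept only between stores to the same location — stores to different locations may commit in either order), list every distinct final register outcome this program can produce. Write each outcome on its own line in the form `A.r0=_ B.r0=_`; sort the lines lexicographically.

A.r0=0 B.r0=0
A.r0=0 B.r0=1
A.r0=0 B.r0=2
A.r0=1 B.r0=0
A.r0=1 B.r0=1
A.r0=1 B.r0=2

outcome vector order: (A.r0,B.r0)
|PSO outcomes| = 6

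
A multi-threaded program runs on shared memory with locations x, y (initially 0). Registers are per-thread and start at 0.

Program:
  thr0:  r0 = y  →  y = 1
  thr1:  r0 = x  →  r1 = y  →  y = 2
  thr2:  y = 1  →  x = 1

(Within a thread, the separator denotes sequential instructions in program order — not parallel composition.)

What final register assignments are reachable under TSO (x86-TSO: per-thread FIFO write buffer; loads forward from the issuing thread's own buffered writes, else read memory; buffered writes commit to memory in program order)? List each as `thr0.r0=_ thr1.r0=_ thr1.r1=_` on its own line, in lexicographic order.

thr0.r0=0 thr1.r0=0 thr1.r1=0
thr0.r0=0 thr1.r0=0 thr1.r1=1
thr0.r0=0 thr1.r0=1 thr1.r1=1
thr0.r0=1 thr1.r0=0 thr1.r1=0
thr0.r0=1 thr1.r0=0 thr1.r1=1
thr0.r0=1 thr1.r0=1 thr1.r1=1
thr0.r0=2 thr1.r0=0 thr1.r1=0
thr0.r0=2 thr1.r0=0 thr1.r1=1
thr0.r0=2 thr1.r0=1 thr1.r1=1

outcome vector order: (thr0.r0,thr1.r0,thr1.r1)
|TSO outcomes| = 9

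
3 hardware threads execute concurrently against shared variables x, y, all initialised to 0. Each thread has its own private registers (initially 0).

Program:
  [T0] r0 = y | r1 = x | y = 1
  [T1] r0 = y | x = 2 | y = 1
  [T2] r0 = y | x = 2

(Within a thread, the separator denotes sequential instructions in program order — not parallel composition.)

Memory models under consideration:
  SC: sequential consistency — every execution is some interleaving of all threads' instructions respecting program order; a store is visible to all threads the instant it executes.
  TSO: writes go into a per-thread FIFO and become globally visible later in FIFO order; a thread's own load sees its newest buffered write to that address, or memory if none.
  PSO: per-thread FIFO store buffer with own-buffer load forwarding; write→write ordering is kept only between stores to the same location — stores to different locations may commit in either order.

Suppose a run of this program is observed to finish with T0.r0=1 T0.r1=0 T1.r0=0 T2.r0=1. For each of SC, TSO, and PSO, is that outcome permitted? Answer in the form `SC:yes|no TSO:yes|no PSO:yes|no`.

SC:no TSO:no PSO:yes

outcome vector order: (T0.r0,T0.r1,T1.r0,T2.r0)
[SC] allowed = {<0 0 0 0>, <0 0 0 1>, <0 0 1 0>, <0 0 1 1>, <0 2 0 0>, <0 2 0 1>, <0 2 1 0>, <1 2 0 0>, <1 2 0 1>}
[TSO] allowed = {<0 0 0 0>, <0 0 0 1>, <0 0 1 0>, <0 0 1 1>, <0 2 0 0>, <0 2 0 1>, <0 2 1 0>, <1 2 0 0>, <1 2 0 1>}
[PSO] allowed = {<0 0 0 0>, <0 0 0 1>, <0 0 1 0>, <0 0 1 1>, <0 2 0 0>, <0 2 0 1>, <0 2 1 0>, <1 0 0 0>, <1 0 0 1>, <1 2 0 0>, <1 2 0 1>}
target <1 0 0 1> ∈ {PSO}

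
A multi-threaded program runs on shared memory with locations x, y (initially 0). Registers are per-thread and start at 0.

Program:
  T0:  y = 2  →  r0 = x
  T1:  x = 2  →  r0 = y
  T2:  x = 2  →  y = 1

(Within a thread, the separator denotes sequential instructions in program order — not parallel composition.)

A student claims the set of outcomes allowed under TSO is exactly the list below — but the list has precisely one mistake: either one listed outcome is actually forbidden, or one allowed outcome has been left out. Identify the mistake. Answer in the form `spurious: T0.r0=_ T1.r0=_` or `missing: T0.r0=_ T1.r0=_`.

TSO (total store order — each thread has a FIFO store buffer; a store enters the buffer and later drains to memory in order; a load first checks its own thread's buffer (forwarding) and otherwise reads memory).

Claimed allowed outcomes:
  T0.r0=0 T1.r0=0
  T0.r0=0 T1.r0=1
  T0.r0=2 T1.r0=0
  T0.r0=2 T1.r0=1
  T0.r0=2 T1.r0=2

outcome vector order: (T0.r0,T1.r0)
TSO (6): (0,0); (0,1); (0,2); (2,0); (2,1); (2,2)
TSO∖claimed = {(0,2)}

missing: T0.r0=0 T1.r0=2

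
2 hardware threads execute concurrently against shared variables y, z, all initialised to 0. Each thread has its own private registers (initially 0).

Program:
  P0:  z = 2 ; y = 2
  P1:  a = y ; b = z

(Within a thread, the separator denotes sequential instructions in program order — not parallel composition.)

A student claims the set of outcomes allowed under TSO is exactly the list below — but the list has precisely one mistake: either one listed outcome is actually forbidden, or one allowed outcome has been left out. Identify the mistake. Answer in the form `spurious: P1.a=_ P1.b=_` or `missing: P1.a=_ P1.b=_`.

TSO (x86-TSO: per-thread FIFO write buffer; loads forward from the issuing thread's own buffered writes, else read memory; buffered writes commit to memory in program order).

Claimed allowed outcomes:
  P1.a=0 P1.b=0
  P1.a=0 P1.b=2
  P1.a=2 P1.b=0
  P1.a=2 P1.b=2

outcome vector order: (P1.a,P1.b)
[TSO] allowed = {<0 0>, <0 2>, <2 2>}
claimed∖TSO = {<2 0>}

spurious: P1.a=2 P1.b=0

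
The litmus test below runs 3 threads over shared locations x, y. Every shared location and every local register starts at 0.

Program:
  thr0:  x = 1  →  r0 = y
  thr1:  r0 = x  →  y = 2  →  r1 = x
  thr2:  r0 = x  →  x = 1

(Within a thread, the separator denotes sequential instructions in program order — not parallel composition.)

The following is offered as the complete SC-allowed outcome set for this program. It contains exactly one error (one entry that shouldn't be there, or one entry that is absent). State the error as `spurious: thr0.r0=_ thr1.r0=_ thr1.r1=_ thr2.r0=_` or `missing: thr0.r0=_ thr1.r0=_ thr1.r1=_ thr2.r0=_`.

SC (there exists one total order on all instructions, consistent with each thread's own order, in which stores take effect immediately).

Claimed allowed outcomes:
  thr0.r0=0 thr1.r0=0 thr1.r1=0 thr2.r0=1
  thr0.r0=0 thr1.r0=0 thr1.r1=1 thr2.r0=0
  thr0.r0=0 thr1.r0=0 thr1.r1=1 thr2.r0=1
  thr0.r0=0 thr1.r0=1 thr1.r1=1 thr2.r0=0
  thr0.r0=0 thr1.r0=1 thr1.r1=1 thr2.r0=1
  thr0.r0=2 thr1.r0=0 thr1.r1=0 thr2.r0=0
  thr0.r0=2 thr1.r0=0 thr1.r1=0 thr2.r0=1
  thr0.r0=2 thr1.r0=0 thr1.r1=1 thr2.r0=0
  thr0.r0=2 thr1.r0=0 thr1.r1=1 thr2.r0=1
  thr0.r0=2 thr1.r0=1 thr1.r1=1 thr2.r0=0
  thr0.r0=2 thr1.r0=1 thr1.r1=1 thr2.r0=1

spurious: thr0.r0=0 thr1.r0=0 thr1.r1=0 thr2.r0=1

outcome vector order: (thr0.r0,thr1.r0,thr1.r1,thr2.r0)
SC: 10 outcomes — {<0 0 1 0>, <0 0 1 1>, <0 1 1 0>, <0 1 1 1>, <2 0 0 0>, <2 0 0 1>, <2 0 1 0>, <2 0 1 1>, <2 1 1 0>, <2 1 1 1>}
claimed∖SC = {<0 0 0 1>}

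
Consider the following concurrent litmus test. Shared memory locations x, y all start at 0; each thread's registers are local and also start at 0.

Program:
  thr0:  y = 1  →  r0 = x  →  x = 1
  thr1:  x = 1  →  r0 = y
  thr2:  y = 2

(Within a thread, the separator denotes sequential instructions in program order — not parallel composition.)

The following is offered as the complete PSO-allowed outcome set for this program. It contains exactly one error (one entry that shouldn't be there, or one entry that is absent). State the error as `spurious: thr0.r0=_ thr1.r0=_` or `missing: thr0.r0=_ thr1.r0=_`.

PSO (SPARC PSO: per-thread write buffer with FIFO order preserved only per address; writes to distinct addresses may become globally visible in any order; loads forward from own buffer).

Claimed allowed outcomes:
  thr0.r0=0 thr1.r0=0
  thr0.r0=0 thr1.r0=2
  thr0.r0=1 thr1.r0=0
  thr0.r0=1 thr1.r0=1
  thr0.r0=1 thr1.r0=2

missing: thr0.r0=0 thr1.r0=1

outcome vector order: (thr0.r0,thr1.r0)
PSO (6): <0 0>, <0 1>, <0 2>, <1 0>, <1 1>, <1 2>
PSO∖claimed = {<0 1>}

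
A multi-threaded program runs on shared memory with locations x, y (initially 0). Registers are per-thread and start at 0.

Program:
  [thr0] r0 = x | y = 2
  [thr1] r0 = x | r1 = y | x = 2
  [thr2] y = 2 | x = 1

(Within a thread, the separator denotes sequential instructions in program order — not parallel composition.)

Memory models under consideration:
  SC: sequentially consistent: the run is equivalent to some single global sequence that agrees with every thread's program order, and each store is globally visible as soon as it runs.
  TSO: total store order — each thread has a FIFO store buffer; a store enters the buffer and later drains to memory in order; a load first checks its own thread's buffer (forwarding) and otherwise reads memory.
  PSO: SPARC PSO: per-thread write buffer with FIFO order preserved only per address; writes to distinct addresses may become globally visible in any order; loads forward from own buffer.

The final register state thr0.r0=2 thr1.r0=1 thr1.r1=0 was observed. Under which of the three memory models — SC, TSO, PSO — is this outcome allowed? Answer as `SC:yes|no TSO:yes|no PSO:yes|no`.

SC:no TSO:no PSO:yes

outcome vector order: (thr0.r0,thr1.r0,thr1.r1)
SC: 9 outcomes — {<0 0 0>; <0 0 2>; <0 1 2>; <1 0 0>; <1 0 2>; <1 1 2>; <2 0 0>; <2 0 2>; <2 1 2>}
TSO: 9 outcomes — {<0 0 0>; <0 0 2>; <0 1 2>; <1 0 0>; <1 0 2>; <1 1 2>; <2 0 0>; <2 0 2>; <2 1 2>}
PSO: 12 outcomes — {<0 0 0>; <0 0 2>; <0 1 0>; <0 1 2>; <1 0 0>; <1 0 2>; <1 1 0>; <1 1 2>; <2 0 0>; <2 0 2>; <2 1 0>; <2 1 2>}
target <2 1 0> ∈ {PSO}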